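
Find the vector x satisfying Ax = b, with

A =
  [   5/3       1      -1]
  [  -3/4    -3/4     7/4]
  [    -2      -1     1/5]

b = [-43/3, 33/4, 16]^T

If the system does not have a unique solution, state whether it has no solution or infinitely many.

x_1 = -5, x_2 = -6, x_3 = 0

Row-reduce the augmented matrix:
R1 ← R1 / (5/3).
R2 ← R2 + 3/4·R1.
R3 ← R3 + 2·R1.
R2 ← R2 / (-3/10).
R1 ← R1 − 3/5·R2.
R3 ← R3 − 1/5·R2.
R3 ← R3 / (-2/15).
R1 ← R1 − 2·R3.
R2 ← R2 + 13/3·R3.
Reading off the reduced rows gives x_1 = -5, x_2 = -6, x_3 = 0.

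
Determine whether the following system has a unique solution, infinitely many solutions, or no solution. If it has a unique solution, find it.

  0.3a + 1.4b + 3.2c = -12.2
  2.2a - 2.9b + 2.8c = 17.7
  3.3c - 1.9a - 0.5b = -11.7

Row-reduce the augmented matrix:
R1 ← R1 / (3/10).
R2 ← R2 − 11/5·R1.
R3 ← R3 + 19/10·R1.
R2 ← R2 / (-79/6).
R1 ← R1 − 14/3·R2.
R3 ← R3 − 251/30·R2.
R3 ← R3 / (8243/790).
R1 ← R1 − 264/79·R3.
R2 ← R2 − 124/79·R3.
Reading off the reduced rows gives a = 4, b = -5, c = -2.

a = 4, b = -5, c = -2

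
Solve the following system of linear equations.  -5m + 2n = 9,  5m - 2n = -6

Row-reduce:
R1 ← R1 / (-5).
R2 ← R2 − 5·R1.
Row 2 reduces to 0 = 3, a contradiction. The system is inconsistent.

no solution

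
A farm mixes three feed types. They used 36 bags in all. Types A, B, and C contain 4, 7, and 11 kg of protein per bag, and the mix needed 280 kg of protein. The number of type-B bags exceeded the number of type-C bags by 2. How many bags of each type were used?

Let a = type-A bags, b = type-B bags, c = type-C bags.
  a + b + c = 36
  4a + 7b + 11c = 280
  b - c = 2
Row-reduce the augmented matrix:
R2 ← R2 − 4·R1.
R2 ← R2 / (3).
R1 ← R1 − 1·R2.
R3 ← R3 − 1·R2.
R3 ← R3 / (-10/3).
R1 ← R1 + 4/3·R3.
R2 ← R2 − 7/3·R3.
Reading off the reduced rows gives a = 8, b = 15, c = 13.

type-A bags: 8, type-B bags: 15, type-C bags: 13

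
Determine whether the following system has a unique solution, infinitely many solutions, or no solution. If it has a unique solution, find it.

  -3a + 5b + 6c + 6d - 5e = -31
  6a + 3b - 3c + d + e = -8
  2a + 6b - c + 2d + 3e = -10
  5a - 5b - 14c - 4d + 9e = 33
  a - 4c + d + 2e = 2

Row-reduce:
R1 ← R1 / (-3).
R2 ← R2 − 6·R1.
R3 ← R3 − 2·R1.
R4 ← R4 − 5·R1.
R5 ← R5 − 1·R1.
R2 ← R2 / (13).
R1 ← R1 + 5/3·R2.
R3 ← R3 − 28/3·R2.
R4 ← R4 − 10/3·R2.
R5 ← R5 − 5/3·R2.
R3 ← R3 / (-45/13).
R1 ← R1 + 11/13·R3.
R2 ← R2 − 9/13·R3.
R4 ← R4 + 82/13·R3.
R5 ← R5 + 41/13·R3.
R4 ← R4 / (236/27).
R1 ← R1 − 13/27·R4.
R2 ← R2 − 1/3·R4.
R3 ← R3 − 26/27·R4.
R5 ← R5 − 118/27·R4.
Row 5 reduces to 0 = 1, a contradiction. The system is inconsistent.

no solution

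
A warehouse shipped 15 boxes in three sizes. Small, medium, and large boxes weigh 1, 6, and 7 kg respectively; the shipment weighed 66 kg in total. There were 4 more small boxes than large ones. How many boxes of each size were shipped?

small boxes: 5, medium boxes: 9, large boxes: 1

Let s = small boxes, m = medium boxes, l = large boxes.
  s + m + l = 15
  s + 6m + 7l = 66
  s - l = 4
Row-reduce the augmented matrix:
R2 ← R2 − 1·R1.
R3 ← R3 − 1·R1.
R2 ← R2 / (5).
R1 ← R1 − 1·R2.
R3 ← R3 + 1·R2.
R3 ← R3 / (-4/5).
R1 ← R1 + 1/5·R3.
R2 ← R2 − 6/5·R3.
Reading off the reduced rows gives s = 5, m = 9, l = 1.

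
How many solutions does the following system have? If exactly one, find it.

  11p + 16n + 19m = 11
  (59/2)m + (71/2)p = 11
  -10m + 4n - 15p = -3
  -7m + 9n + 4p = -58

Row-reduce:
R1 ← R1 / (19).
R2 ← R2 − 59/2·R1.
R3 ← R3 + 10·R1.
R4 ← R4 + 7·R1.
R2 ← R2 / (-472/19).
R1 ← R1 − 16/19·R2.
R3 ← R3 − 236/19·R2.
R4 ← R4 − 283/19·R2.
Swap R3 and R4.
R3 ← R3 / (4507/236).
R1 ← R1 − 71/59·R3.
R2 ← R2 + 175/236·R3.
Row 4 reduces to 0 = -1/4, a contradiction. The system is inconsistent.

no solution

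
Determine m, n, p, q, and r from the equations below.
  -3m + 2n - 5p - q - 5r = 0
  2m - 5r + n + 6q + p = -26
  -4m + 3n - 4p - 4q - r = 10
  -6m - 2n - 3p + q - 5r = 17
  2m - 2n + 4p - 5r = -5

Row-reduce the augmented matrix:
R1 ← R1 / (-3).
R2 ← R2 − 2·R1.
R3 ← R3 + 4·R1.
R4 ← R4 + 6·R1.
R5 ← R5 − 2·R1.
R2 ← R2 / (7/3).
R1 ← R1 + 2/3·R2.
R3 ← R3 − 1/3·R2.
R4 ← R4 + 6·R2.
R5 ← R5 + 2/3·R2.
R3 ← R3 / (3).
R1 ← R1 − 1·R3.
R2 ← R2 + 1·R3.
R4 ← R4 − 1·R3.
R4 ← R4 / (125/7).
R1 ← R1 − 3·R4.
R2 ← R2 − 8/7·R4.
R3 ← R3 + 8/7·R4.
R5 ← R5 − 6/7·R4.
R5 ← R5 / (-1227/125).
R1 ← R1 − 18/125·R5.
R2 ← R2 + 11/125·R5.
R3 ← R3 − 136/125·R5.
R4 ← R4 + 131/125·R5.
Reading off the reduced rows gives m = -3, n = -3, p = 0, q = -2, r = 1.

m = -3, n = -3, p = 0, q = -2, r = 1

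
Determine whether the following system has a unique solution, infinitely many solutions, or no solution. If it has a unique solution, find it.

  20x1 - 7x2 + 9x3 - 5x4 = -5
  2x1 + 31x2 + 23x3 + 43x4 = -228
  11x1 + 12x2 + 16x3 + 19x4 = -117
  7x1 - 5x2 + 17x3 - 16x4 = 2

Row-reduce:
R1 ← R1 / (20).
R2 ← R2 − 2·R1.
R3 ← R3 − 11·R1.
R4 ← R4 − 7·R1.
R2 ← R2 / (317/10).
R1 ← R1 + 7/20·R2.
R3 ← R3 − 317/20·R2.
R4 ← R4 + 51/20·R2.
Swap R3 and R4.
R3 ← R3 / (4954/317).
R1 ← R1 − 220/317·R3.
R2 ← R2 − 221/317·R3.
Row 4 reduces to 0 = -1/2, a contradiction. The system is inconsistent.

no solution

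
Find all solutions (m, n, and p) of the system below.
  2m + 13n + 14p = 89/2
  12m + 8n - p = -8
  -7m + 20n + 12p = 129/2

m = -3/2, n = 3/2, p = 2

Row-reduce the augmented matrix:
R1 ← R1 / (2).
R2 ← R2 − 12·R1.
R3 ← R3 + 7·R1.
R2 ← R2 / (-70).
R1 ← R1 − 13/2·R2.
R3 ← R3 − 131/2·R2.
R3 ← R3 / (-519/28).
R1 ← R1 + 25/28·R3.
R2 ← R2 − 17/14·R3.
Reading off the reduced rows gives m = -3/2, n = 3/2, p = 2.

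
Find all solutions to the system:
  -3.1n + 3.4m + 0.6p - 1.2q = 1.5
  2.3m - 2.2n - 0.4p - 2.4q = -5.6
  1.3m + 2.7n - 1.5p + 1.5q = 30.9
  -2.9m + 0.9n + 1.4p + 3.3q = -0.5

m = 6, n = 3, p = -4, q = 6

Row-reduce the augmented matrix:
R1 ← R1 / (17/5).
R2 ← R2 − 23/10·R1.
R3 ← R3 − 13/10·R1.
R4 ← R4 + 29/10·R1.
R2 ← R2 / (-7/68).
R1 ← R1 + 31/34·R2.
R3 ← R3 − 1321/340·R2.
R4 ← R4 + 593/340·R2.
R3 ← R3 / (-11251/350).
R1 ← R1 − 256/35·R3.
R2 ← R2 − 274/35·R3.
R4 ← R4 − 2724/175·R3.
R4 ← R4 / (124623/112510).
R1 ← R1 − 5856/11251·R4.
R2 ← R2 − 14706/11251·R4.
R3 ← R3 − 20295/11251·R4.
Reading off the reduced rows gives m = 6, n = 3, p = -4, q = 6.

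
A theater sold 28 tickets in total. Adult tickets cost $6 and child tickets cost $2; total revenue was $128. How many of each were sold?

Let a = adult tickets, c = child tickets.
  a + c = 28
  6a + 2c = 128
Row-reduce the augmented matrix:
R2 ← R2 − 6·R1.
R2 ← R2 / (-4).
R1 ← R1 − 1·R2.
Reading off the reduced rows gives a = 18, c = 10.

adult tickets: 18, child tickets: 10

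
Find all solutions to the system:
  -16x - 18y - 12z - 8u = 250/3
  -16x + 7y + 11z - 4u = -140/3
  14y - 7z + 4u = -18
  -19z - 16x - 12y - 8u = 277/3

Row-reduce the augmented matrix:
R1 ← R1 / (-16).
R2 ← R2 + 16·R1.
R4 ← R4 + 16·R1.
R2 ← R2 / (25).
R1 ← R1 − 9/8·R2.
R3 ← R3 − 14·R2.
R4 ← R4 − 6·R2.
R3 ← R3 / (-497/25).
R1 ← R1 + 57/200·R3.
R2 ← R2 − 23/25·R3.
R4 ← R4 + 313/25·R3.
R4 ← R4 / (-1028/497).
R1 ← R1 − 293/994·R4.
R2 ← R2 − 120/497·R4.
R3 ← R3 + 44/497·R4.
Reading off the reduced rows gives x = 2/3, y = -2, z = -3, u = -11/4.

x = 2/3, y = -2, z = -3, u = -11/4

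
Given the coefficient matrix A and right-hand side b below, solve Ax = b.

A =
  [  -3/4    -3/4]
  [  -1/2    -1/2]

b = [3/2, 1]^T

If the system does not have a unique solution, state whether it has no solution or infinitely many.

infinitely many solutions

Row-reduce:
R1 ← R1 / (-3/4).
R2 ← R2 + 1/2·R1.
Rank is 1 with 2 unknowns, leaving x_2 free.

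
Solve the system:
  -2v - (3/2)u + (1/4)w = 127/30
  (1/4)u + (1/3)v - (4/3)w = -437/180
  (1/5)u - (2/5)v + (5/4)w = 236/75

u = 7/5, v = -3, w = 4/3

Row-reduce the augmented matrix:
R1 ← R1 / (-3/2).
R2 ← R2 − 1/4·R1.
R3 ← R3 − 1/5·R1.
Swap R2 and R3.
R2 ← R2 / (-2/3).
R1 ← R1 − 4/3·R2.
R3 ← R3 / (-31/24).
R1 ← R1 − 12/5·R3.
R2 ← R2 + 77/40·R3.
Reading off the reduced rows gives u = 7/5, v = -3, w = 4/3.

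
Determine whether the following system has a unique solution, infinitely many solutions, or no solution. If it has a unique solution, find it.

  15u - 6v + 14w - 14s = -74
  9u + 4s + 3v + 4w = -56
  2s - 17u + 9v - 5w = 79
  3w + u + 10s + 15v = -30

no solution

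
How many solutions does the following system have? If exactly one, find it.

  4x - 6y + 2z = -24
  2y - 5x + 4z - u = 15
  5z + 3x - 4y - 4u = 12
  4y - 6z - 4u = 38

x = 1, y = 5, z = 1, u = -6

Row-reduce the augmented matrix:
R1 ← R1 / (4).
R2 ← R2 + 5·R1.
R3 ← R3 − 3·R1.
R2 ← R2 / (-11/2).
R1 ← R1 + 3/2·R2.
R3 ← R3 − 1/2·R2.
R4 ← R4 − 4·R2.
R3 ← R3 / (45/11).
R1 ← R1 + 14/11·R3.
R2 ← R2 + 13/11·R3.
R4 ← R4 + 14/11·R3.
R4 ← R4 / (-6).
R1 ← R1 + 1·R4.
R2 ← R2 + 1·R4.
R3 ← R3 + 1·R4.
Reading off the reduced rows gives x = 1, y = 5, z = 1, u = -6.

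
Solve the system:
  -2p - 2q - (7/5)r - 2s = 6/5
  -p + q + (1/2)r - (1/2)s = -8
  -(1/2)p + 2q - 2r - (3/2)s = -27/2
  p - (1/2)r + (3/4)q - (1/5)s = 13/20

p = 5, q = -5, r = 2, s = -2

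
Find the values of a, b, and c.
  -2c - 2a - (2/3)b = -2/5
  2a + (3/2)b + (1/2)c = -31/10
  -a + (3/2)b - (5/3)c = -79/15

Row-reduce the augmented matrix:
R1 ← R1 / (-2).
R2 ← R2 − 2·R1.
R3 ← R3 + 1·R1.
R2 ← R2 / (5/6).
R1 ← R1 − 1/3·R2.
R3 ← R3 − 11/6·R2.
R3 ← R3 / (79/30).
R1 ← R1 − 8/5·R3.
R2 ← R2 + 9/5·R3.
Reading off the reduced rows gives a = 0, b = -12/5, c = 1.

a = 0, b = -12/5, c = 1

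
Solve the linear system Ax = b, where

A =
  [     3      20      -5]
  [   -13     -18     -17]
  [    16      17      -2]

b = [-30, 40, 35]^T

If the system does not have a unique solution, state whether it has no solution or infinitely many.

x_1 = 5, x_2 = -3, x_3 = -3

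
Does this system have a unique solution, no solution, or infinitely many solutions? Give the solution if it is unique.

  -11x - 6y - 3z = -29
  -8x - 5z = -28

infinitely many solutions

Row-reduce:
R1 ← R1 / (-11).
R2 ← R2 + 8·R1.
R2 ← R2 / (48/11).
R1 ← R1 − 6/11·R2.
Rank is 2 with 3 unknowns, leaving z free.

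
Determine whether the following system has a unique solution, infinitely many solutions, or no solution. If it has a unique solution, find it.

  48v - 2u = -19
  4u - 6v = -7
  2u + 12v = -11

Row-reduce the augmented matrix:
R1 ← R1 / (-2).
R2 ← R2 − 4·R1.
R3 ← R3 − 2·R1.
R2 ← R2 / (90).
R1 ← R1 + 24·R2.
R3 ← R3 − 60·R2.
R3 reduces to 0 = 0, so the extra equation is consistent.
Reading off the reduced rows gives u = -5/2, v = -1/2.

u = -5/2, v = -1/2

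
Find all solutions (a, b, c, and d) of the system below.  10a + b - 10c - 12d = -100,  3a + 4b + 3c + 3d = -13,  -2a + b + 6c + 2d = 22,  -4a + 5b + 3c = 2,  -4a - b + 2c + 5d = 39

a = -4, b = -4, c = 2, d = 3

Row-reduce the augmented matrix:
R1 ← R1 / (10).
R2 ← R2 − 3·R1.
R3 ← R3 + 2·R1.
R4 ← R4 + 4·R1.
R5 ← R5 + 4·R1.
R2 ← R2 / (37/10).
R1 ← R1 − 1/10·R2.
R3 ← R3 − 6/5·R2.
R4 ← R4 − 27/5·R2.
R5 ← R5 + 3/5·R2.
R3 ← R3 / (76/37).
R1 ← R1 + 43/37·R3.
R2 ← R2 − 60/37·R3.
R4 ← R4 + 361/37·R3.
R5 ← R5 + 38/37·R3.
R4 ← R4 / (-53/2).
R1 ← R1 + 107/38·R4.
R2 ← R2 − 72/19·R4.
R3 ← R3 + 47/38·R4.
R5 reduces to 0 = 0, so the extra equation is consistent.
Reading off the reduced rows gives a = -4, b = -4, c = 2, d = 3.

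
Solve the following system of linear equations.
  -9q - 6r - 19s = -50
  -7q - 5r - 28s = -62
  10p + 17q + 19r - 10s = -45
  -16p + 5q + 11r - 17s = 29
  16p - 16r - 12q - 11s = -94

Row-reduce:
Swap R1 and R3.
R1 ← R1 / (10).
R4 ← R4 + 16·R1.
R5 ← R5 − 16·R1.
R2 ← R2 / (-7).
R1 ← R1 − 17/10·R2.
R3 ← R3 + 9·R2.
R4 ← R4 − 161/5·R2.
R5 ← R5 + 196/5·R2.
R3 ← R3 / (3/7).
R1 ← R1 − 24/35·R3.
R2 ← R2 − 5/7·R3.
R4 ← R4 − 92/5·R3.
R5 ← R5 + 92/5·R3.
R4 ← R4 / (-2675/3).
R1 ← R1 + 35·R4.
R2 ← R2 + 73/3·R4.
R3 ← R3 − 119/3·R4.
R5 ← R5 − 2675/3·R4.
Row 5 reduces to 0 = -3, a contradiction. The system is inconsistent.

no solution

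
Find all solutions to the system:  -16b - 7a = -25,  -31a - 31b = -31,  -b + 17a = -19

Row-reduce the augmented matrix:
R1 ← R1 / (-7).
R2 ← R2 + 31·R1.
R3 ← R3 − 17·R1.
R2 ← R2 / (279/7).
R1 ← R1 − 16/7·R2.
R3 ← R3 + 279/7·R2.
R3 reduces to 0 = 0, so the extra equation is consistent.
Reading off the reduced rows gives a = -1, b = 2.

a = -1, b = 2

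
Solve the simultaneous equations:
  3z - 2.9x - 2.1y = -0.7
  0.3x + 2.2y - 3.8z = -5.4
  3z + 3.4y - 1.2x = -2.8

Row-reduce the augmented matrix:
R1 ← R1 / (-29/10).
R2 ← R2 − 3/10·R1.
R3 ← R3 + 6/5·R1.
R2 ← R2 / (115/58).
R1 ← R1 − 21/29·R2.
R3 ← R3 − 619/145·R2.
R3 ← R3 / (1159/125).
R1 ← R1 − 6/25·R3.
R2 ← R2 + 44/25·R3.
Reading off the reduced rows gives x = 2, y = -1, z = 1.

x = 2, y = -1, z = 1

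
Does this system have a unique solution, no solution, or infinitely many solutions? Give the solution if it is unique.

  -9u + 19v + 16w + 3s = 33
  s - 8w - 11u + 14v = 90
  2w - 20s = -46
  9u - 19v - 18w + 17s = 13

infinitely many solutions

Row-reduce:
R1 ← R1 / (-9).
R2 ← R2 + 11·R1.
R4 ← R4 − 9·R1.
R2 ← R2 / (-83/9).
R1 ← R1 + 19/9·R2.
R3 ← R3 / (2).
R1 ← R1 − 376/83·R3.
R2 ← R2 − 248/83·R3.
R4 ← R4 + 2·R3.
Rank is 3 with 4 unknowns, leaving s free.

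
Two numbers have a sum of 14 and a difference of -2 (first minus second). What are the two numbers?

first number: 6, second number: 8

Let x = first number, y = second number.
  x + y = 14
  x - y = -2
Row-reduce the augmented matrix:
R2 ← R2 − 1·R1.
R2 ← R2 / (-2).
R1 ← R1 − 1·R2.
Reading off the reduced rows gives x = 6, y = 8.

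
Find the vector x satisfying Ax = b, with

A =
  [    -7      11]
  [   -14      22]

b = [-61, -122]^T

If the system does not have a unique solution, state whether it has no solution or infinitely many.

Row-reduce:
R1 ← R1 / (-7).
R2 ← R2 + 14·R1.
Rank is 1 with 2 unknowns, leaving x_2 free.

infinitely many solutions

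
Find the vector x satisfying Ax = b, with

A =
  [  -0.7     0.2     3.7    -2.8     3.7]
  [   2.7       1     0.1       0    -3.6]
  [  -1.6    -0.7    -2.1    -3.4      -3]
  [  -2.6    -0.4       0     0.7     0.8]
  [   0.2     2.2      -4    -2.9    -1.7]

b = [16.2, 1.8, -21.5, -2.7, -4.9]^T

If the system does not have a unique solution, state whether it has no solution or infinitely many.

Row-reduce the augmented matrix:
R1 ← R1 / (-7/10).
R2 ← R2 − 27/10·R1.
R3 ← R3 + 8/5·R1.
R4 ← R4 + 13/5·R1.
R5 ← R5 − 1/5·R1.
R2 ← R2 / (62/35).
R1 ← R1 + 2/7·R2.
R3 ← R3 + 81/70·R2.
R4 ← R4 + 8/7·R2.
R5 ← R5 − 79/35·R2.
R3 ← R3 / (-145/124).
R1 ← R1 + 92/31·R3.
R2 ← R2 − 503/62·R3.
R4 ← R4 + 693/155·R3.
R5 ← R5 + 6589/310·R3.
R4 ← R4 / (142359/7250).
R1 ← R1 − 9098/725·R4.
R2 ← R2 + 24816/725·R4.
R3 ← R3 − 2514/725·R4.
R5 ← R5 − 607291/7250·R4.
R5 ← R5 / (947851/47453).
R1 ← R1 − 69345/94906·R5.
R2 ← R2 + 546709/94906·R5.
R3 ← R3 − 178159/94906·R5.
R4 ← R4 − 26813/47453·R5.
Reading off the reduced rows gives x_1 = 1, x_2 = 6, x_3 = 3, x_4 = 1, x_5 = 2.

x_1 = 1, x_2 = 6, x_3 = 3, x_4 = 1, x_5 = 2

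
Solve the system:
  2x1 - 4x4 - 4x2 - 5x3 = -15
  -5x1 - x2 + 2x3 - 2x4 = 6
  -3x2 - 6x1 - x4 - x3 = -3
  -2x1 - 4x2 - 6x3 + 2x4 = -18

Row-reduce:
R1 ← R1 / (2).
R2 ← R2 + 5·R1.
R3 ← R3 + 6·R1.
R4 ← R4 + 2·R1.
R2 ← R2 / (-11).
R1 ← R1 + 2·R2.
R3 ← R3 + 15·R2.
R4 ← R4 + 8·R2.
R3 ← R3 / (-37/22).
R1 ← R1 + 13/22·R3.
R2 ← R2 − 21/22·R3.
R4 ← R4 + 37/11·R3.
Rank is 3 with 4 unknowns, leaving x4 free.

infinitely many solutions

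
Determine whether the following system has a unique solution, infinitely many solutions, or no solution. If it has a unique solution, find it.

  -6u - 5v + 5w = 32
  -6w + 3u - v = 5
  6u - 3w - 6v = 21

u = -2, v = -5, w = -1

Row-reduce the augmented matrix:
R1 ← R1 / (-6).
R2 ← R2 − 3·R1.
R3 ← R3 − 6·R1.
R2 ← R2 / (-7/2).
R1 ← R1 − 5/6·R2.
R3 ← R3 + 11·R2.
R3 ← R3 / (13).
R1 ← R1 + 5/3·R3.
R2 ← R2 − 1·R3.
Reading off the reduced rows gives u = -2, v = -5, w = -1.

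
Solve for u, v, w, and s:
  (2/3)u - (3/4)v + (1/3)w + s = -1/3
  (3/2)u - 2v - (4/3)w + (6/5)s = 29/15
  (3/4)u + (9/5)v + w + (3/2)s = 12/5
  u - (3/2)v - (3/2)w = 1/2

Row-reduce the augmented matrix:
R1 ← R1 / (2/3).
R2 ← R2 − 3/2·R1.
R3 ← R3 − 3/4·R1.
R4 ← R4 − 1·R1.
R2 ← R2 / (-5/16).
R1 ← R1 + 9/8·R2.
R3 ← R3 − 423/160·R2.
R4 ← R4 + 3/8·R2.
R3 ← R3 / (-17).
R1 ← R1 − 8·R3.
R2 ← R2 − 20/3·R3.
R4 ← R4 − 1/2·R3.
R4 ← R4 / (-4167/8500).
R1 ← R1 − 2712/2125·R4.
R2 ← R2 − 2/85·R4.
R3 ← R3 − 2127/4250·R4.
Reading off the reduced rows gives u = -2, v = 4/3, w = -3, s = 3.

u = -2, v = 4/3, w = -3, s = 3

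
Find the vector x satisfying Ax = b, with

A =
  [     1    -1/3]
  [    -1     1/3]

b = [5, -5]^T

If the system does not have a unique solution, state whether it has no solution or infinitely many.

Row-reduce:
R2 ← R2 + 1·R1.
Rank is 1 with 2 unknowns, leaving x_2 free.

infinitely many solutions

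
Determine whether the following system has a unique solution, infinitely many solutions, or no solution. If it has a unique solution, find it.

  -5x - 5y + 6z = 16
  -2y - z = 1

infinitely many solutions

Row-reduce:
R1 ← R1 / (-5).
R2 ← R2 / (-2).
R1 ← R1 − 1·R2.
Rank is 2 with 3 unknowns, leaving z free.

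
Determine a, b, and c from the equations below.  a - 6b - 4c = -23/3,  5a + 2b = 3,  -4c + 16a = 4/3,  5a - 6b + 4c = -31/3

a = 0, b = 3/2, c = -1/3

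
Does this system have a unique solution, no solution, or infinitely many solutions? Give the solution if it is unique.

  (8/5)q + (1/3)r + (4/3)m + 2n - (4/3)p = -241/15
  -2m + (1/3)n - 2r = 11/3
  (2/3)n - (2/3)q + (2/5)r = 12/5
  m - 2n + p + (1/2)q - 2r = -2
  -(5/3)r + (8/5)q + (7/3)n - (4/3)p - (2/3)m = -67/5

no solution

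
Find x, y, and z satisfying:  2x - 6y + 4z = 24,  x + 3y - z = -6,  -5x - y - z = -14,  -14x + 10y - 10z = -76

x = 4, y = -4, z = -2

Row-reduce the augmented matrix:
R1 ← R1 / (2).
R2 ← R2 − 1·R1.
R3 ← R3 + 5·R1.
R4 ← R4 + 14·R1.
R2 ← R2 / (6).
R1 ← R1 + 3·R2.
R3 ← R3 + 16·R2.
R4 ← R4 + 32·R2.
R1 ← R1 − 1/2·R3.
R2 ← R2 + 1/2·R3.
R4 ← R4 − 2·R3.
R4 reduces to 0 = 0, so the extra equation is consistent.
Reading off the reduced rows gives x = 4, y = -4, z = -2.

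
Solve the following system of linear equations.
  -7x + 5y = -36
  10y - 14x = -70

no solution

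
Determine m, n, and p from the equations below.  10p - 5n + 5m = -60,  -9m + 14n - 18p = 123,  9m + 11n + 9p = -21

Row-reduce the augmented matrix:
R1 ← R1 / (5).
R2 ← R2 + 9·R1.
R3 ← R3 − 9·R1.
R2 ← R2 / (5).
R1 ← R1 + 1·R2.
R3 ← R3 − 20·R2.
R3 ← R3 / (-9).
R1 ← R1 − 2·R3.
Reading off the reduced rows gives m = -3, n = 3, p = -3.

m = -3, n = 3, p = -3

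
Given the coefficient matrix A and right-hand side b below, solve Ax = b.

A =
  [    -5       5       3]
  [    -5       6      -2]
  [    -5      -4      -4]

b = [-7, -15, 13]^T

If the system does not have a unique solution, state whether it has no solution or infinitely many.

x_1 = -1, x_2 = -3, x_3 = 1

Row-reduce the augmented matrix:
R1 ← R1 / (-5).
R2 ← R2 + 5·R1.
R3 ← R3 + 5·R1.
R1 ← R1 + 1·R2.
R3 ← R3 + 9·R2.
R3 ← R3 / (-52).
R1 ← R1 + 28/5·R3.
R2 ← R2 + 5·R3.
Reading off the reduced rows gives x_1 = -1, x_2 = -3, x_3 = 1.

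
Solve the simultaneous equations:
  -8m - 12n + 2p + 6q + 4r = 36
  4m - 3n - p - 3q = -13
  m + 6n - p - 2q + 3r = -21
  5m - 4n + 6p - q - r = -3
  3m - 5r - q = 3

infinitely many solutions

Row-reduce:
R1 ← R1 / (-8).
R2 ← R2 − 4·R1.
R3 ← R3 − 1·R1.
R4 ← R4 − 5·R1.
R5 ← R5 − 3·R1.
R2 ← R2 / (-9).
R1 ← R1 − 3/2·R2.
R3 ← R3 − 9/2·R2.
R4 ← R4 + 23/2·R2.
R5 ← R5 + 9/2·R2.
R3 ← R3 / (-3/4).
R1 ← R1 + 1/4·R3.
R4 ← R4 − 29/4·R3.
R5 ← R5 − 3/4·R3.
R4 ← R4 / (-28/3).
R1 ← R1 + 1/3·R4.
R3 ← R3 − 5/3·R4.
Rank is 4 with 5 unknowns, leaving r free.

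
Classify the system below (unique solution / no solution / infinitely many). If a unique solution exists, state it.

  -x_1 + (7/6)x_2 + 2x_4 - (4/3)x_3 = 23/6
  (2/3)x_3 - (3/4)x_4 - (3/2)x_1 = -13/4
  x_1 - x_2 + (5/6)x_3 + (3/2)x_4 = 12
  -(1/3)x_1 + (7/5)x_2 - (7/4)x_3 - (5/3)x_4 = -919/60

x_1 = 1, x_2 = -1, x_3 = 3, x_4 = 5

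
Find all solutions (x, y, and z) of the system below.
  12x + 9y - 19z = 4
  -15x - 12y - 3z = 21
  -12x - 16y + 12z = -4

x = -2, y = 1, z = -1

Row-reduce the augmented matrix:
R1 ← R1 / (12).
R2 ← R2 + 15·R1.
R3 ← R3 + 12·R1.
R2 ← R2 / (-3/4).
R1 ← R1 − 3/4·R2.
R3 ← R3 + 7·R2.
R3 ← R3 / (728/3).
R1 ← R1 + 85/3·R3.
R2 ← R2 − 107/3·R3.
Reading off the reduced rows gives x = -2, y = 1, z = -1.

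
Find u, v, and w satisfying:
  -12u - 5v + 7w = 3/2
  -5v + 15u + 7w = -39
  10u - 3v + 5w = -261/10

u = -3/2, v = 6/5, w = -3/2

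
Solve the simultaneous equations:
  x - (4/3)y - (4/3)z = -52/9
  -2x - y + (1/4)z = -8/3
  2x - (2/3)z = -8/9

x = 0, y = 3, z = 4/3

Row-reduce the augmented matrix:
R2 ← R2 + 2·R1.
R3 ← R3 − 2·R1.
R2 ← R2 / (-11/3).
R1 ← R1 + 4/3·R2.
R3 ← R3 − 8/3·R2.
R3 ← R3 / (8/33).
R1 ← R1 + 5/11·R3.
R2 ← R2 − 29/44·R3.
Reading off the reduced rows gives x = 0, y = 3, z = 4/3.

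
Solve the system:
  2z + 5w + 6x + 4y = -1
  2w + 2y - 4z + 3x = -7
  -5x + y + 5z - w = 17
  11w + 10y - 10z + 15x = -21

no solution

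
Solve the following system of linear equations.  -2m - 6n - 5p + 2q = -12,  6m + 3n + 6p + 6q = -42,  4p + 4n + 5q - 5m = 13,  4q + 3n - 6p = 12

m = -4, n = 4, p = -2, q = -3

Row-reduce the augmented matrix:
R1 ← R1 / (-2).
R2 ← R2 − 6·R1.
R3 ← R3 + 5·R1.
R2 ← R2 / (-15).
R1 ← R1 − 3·R2.
R3 ← R3 − 19·R2.
R4 ← R4 − 3·R2.
R3 ← R3 / (51/10).
R1 ← R1 − 7/10·R3.
R2 ← R2 − 3/5·R3.
R4 ← R4 + 39/5·R3.
R4 ← R4 / (504/17).
R1 ← R1 + 35/51·R4.
R2 ← R2 + 44/17·R4.
R3 ← R3 − 152/51·R4.
Reading off the reduced rows gives m = -4, n = 4, p = -2, q = -3.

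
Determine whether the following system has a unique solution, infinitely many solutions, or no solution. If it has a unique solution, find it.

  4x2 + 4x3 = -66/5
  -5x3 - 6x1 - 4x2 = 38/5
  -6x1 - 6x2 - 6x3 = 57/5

x1 = 7/5, x2 = -1/2, x3 = -14/5

Row-reduce the augmented matrix:
Swap R1 and R2.
R1 ← R1 / (-6).
R3 ← R3 + 6·R1.
R2 ← R2 / (4).
R1 ← R1 − 2/3·R2.
R3 ← R3 + 2·R2.
R1 ← R1 − 1/6·R3.
R2 ← R2 − 1·R3.
Reading off the reduced rows gives x1 = 7/5, x2 = -1/2, x3 = -14/5.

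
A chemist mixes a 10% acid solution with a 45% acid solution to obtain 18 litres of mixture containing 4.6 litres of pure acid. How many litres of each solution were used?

Let a = litres of solution A, b = litres of solution B.
  a + b = 18
  (1/10)a + (9/20)b = 23/5
Row-reduce the augmented matrix:
R2 ← R2 − 1/10·R1.
R2 ← R2 / (7/20).
R1 ← R1 − 1·R2.
Reading off the reduced rows gives a = 10, b = 8.

litres of solution A: 10, litres of solution B: 8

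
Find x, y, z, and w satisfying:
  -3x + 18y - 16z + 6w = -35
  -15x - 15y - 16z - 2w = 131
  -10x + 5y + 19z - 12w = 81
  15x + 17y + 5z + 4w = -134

Row-reduce the augmented matrix:
R1 ← R1 / (-3).
R2 ← R2 + 15·R1.
R3 ← R3 + 10·R1.
R4 ← R4 − 15·R1.
R2 ← R2 / (-105).
R1 ← R1 + 6·R2.
R3 ← R3 + 55·R2.
R4 ← R4 − 107·R2.
R3 ← R3 / (815/21).
R1 ← R1 − 176/105·R3.
R2 ← R2 + 64/105·R3.
R4 ← R4 + 1027/105·R3.
R4 ← R4 / (-1198/489).
R1 ← R1 − 238/489·R4.
R2 ← R2 − 32/489·R4.
R3 ← R3 + 64/163·R4.
Reading off the reduced rows gives x = -5, y = -2, z = -1, w = -5.

x = -5, y = -2, z = -1, w = -5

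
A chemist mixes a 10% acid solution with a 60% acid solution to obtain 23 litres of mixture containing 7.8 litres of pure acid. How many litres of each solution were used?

litres of solution A: 12, litres of solution B: 11

Let a = litres of solution A, b = litres of solution B.
  a + b = 23
  (1/10)a + (3/5)b = 39/5
From equation 1: a = 23 − b.
Substitute into equation 2 and solve: b = 11.
Then a = 12.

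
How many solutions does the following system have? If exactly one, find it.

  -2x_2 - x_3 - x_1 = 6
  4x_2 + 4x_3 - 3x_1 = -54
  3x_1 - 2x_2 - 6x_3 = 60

x_1 = 6, x_2 = -3, x_3 = -6

Row-reduce the augmented matrix:
R1 ← R1 / (-1).
R2 ← R2 + 3·R1.
R3 ← R3 − 3·R1.
R2 ← R2 / (10).
R1 ← R1 − 2·R2.
R3 ← R3 + 8·R2.
R3 ← R3 / (-17/5).
R1 ← R1 + 2/5·R3.
R2 ← R2 − 7/10·R3.
Reading off the reduced rows gives x_1 = 6, x_2 = -3, x_3 = -6.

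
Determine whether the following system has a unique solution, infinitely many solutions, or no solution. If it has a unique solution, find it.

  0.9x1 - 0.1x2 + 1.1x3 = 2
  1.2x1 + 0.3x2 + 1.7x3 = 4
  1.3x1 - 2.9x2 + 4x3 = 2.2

Row-reduce the augmented matrix:
R1 ← R1 / (9/10).
R2 ← R2 − 6/5·R1.
R3 ← R3 − 13/10·R1.
R2 ← R2 / (13/30).
R1 ← R1 + 1/9·R2.
R3 ← R3 + 124/45·R2.
R3 ← R3 / (1519/390).
R1 ← R1 − 50/39·R3.
R2 ← R2 − 7/13·R3.
Reading off the reduced rows gives x1 = 0, x2 = 2, x3 = 2.

x1 = 0, x2 = 2, x3 = 2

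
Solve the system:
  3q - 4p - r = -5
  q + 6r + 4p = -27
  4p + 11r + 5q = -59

infinitely many solutions

Row-reduce:
R1 ← R1 / (-4).
R2 ← R2 − 4·R1.
R3 ← R3 − 4·R1.
R2 ← R2 / (4).
R1 ← R1 + 3/4·R2.
R3 ← R3 − 8·R2.
Rank is 2 with 3 unknowns, leaving r free.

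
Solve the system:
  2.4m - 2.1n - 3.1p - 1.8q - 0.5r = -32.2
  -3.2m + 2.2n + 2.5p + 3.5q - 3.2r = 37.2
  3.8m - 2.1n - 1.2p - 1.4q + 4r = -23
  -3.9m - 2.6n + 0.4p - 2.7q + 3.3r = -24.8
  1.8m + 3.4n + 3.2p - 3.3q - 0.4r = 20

Row-reduce the augmented matrix:
R1 ← R1 / (12/5).
R2 ← R2 + 16/5·R1.
R3 ← R3 − 19/5·R1.
R4 ← R4 + 39/10·R1.
R5 ← R5 − 9/5·R1.
R2 ← R2 / (-3/5).
R1 ← R1 + 7/8·R2.
R3 ← R3 − 49/40·R2.
R4 ← R4 + 481/80·R2.
R5 ← R5 − 199/40·R2.
R3 ← R3 / (269/720).
R1 ← R1 − 157/144·R3.
R2 ← R2 − 49/18·R3.
R4 ← R4 − 16891/1440·R3.
R5 ← R5 + 5773/720·R3.
R4 ← R4 / (-713829/5380).
R1 ← R1 + 7069/538·R4.
R2 ← R2 + 7737/269·R4.
R3 ← R3 − 2661/269·R4.
R5 ← R5 − 23265/269·R4.
R5 ← R5 / (-3948919/475886).
R1 ← R1 − 538790/713829·R5.
R2 ← R2 + 238798/237943·R5.
R3 ← R3 − 483561/237943·R5.
R4 ← R4 + 745933/713829·R5.
Reading off the reduced rows gives m = 0, n = 6, p = 4, q = 4, r = 0.

m = 0, n = 6, p = 4, q = 4, r = 0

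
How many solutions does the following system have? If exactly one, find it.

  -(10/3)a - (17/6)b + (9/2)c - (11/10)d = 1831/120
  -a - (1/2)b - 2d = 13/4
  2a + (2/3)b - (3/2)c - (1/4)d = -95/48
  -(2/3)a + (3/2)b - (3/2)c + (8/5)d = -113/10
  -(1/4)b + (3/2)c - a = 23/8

Row-reduce the augmented matrix:
R1 ← R1 / (-10/3).
R2 ← R2 + 1·R1.
R3 ← R3 − 2·R1.
R4 ← R4 + 2/3·R1.
R5 ← R5 + 1·R1.
R2 ← R2 / (7/20).
R1 ← R1 − 17/20·R2.
R3 ← R3 + 31/30·R2.
R4 ← R4 − 31/15·R2.
R5 ← R5 − 3/5·R2.
R3 ← R3 / (-39/14).
R1 ← R1 − 27/14·R3.
R2 ← R2 + 27/7·R3.
R4 ← R4 − 39/7·R3.
R5 ← R5 − 69/28·R3.
Swap R4 and R5.
R4 ← R4 / (-3079/1560).
R1 ← R1 − 89/260·R4.
R2 ← R2 − 431/130·R4.
R3 ← R3 − 2453/1170·R4.
R5 reduces to 0 = 0, so the extra equation is consistent.
Reading off the reduced rows gives a = 3/2, b = -5/2, c = 5/2, d = -7/4.

a = 3/2, b = -5/2, c = 5/2, d = -7/4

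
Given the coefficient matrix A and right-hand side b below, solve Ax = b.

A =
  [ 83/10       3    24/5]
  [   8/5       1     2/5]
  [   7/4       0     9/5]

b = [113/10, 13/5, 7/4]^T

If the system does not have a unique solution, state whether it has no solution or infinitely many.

infinitely many solutions

Row-reduce:
R1 ← R1 / (83/10).
R2 ← R2 − 8/5·R1.
R3 ← R3 − 7/4·R1.
R2 ← R2 / (35/83).
R1 ← R1 − 30/83·R2.
R3 ← R3 + 105/166·R2.
Rank is 2 with 3 unknowns, leaving x_3 free.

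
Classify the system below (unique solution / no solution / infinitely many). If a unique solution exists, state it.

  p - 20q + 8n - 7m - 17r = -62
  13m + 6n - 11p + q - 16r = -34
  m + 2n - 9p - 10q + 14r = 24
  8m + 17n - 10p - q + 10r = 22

infinitely many solutions

Row-reduce:
R1 ← R1 / (-7).
R2 ← R2 − 13·R1.
R3 ← R3 − 1·R1.
R4 ← R4 − 8·R1.
R2 ← R2 / (146/7).
R1 ← R1 + 8/7·R2.
R3 ← R3 − 22/7·R2.
R4 ← R4 − 183/7·R2.
R3 ← R3 / (-546/73).
R1 ← R1 + 47/73·R3.
R2 ← R2 + 32/73·R3.
R4 ← R4 − 190/73·R3.
R4 ← R4 / (10301/546).
R1 ← R1 − 827/546·R4.
R2 ← R2 + 709/546·R4.
R3 ← R3 − 541/546·R4.
Rank is 4 with 5 unknowns, leaving r free.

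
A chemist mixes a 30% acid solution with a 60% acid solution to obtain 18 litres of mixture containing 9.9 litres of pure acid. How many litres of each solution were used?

litres of solution A: 3, litres of solution B: 15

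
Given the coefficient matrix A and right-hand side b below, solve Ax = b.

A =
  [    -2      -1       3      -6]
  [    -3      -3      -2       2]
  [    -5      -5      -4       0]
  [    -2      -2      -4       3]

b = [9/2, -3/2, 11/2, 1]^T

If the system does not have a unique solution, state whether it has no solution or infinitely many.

Row-reduce the augmented matrix:
R1 ← R1 / (-2).
R2 ← R2 + 3·R1.
R3 ← R3 + 5·R1.
R4 ← R4 + 2·R1.
R2 ← R2 / (-3/2).
R1 ← R1 − 1/2·R2.
R3 ← R3 + 5/2·R2.
R4 ← R4 + 1·R2.
R3 ← R3 / (-2/3).
R1 ← R1 + 11/3·R3.
R2 ← R2 − 13/3·R3.
R4 ← R4 + 8/3·R3.
R4 ← R4 / (15).
R1 ← R1 − 25·R4.
R2 ← R2 + 29·R4.
R3 ← R3 − 5·R4.
Reading off the reduced rows gives x_1 = 1, x_2 = -1/2, x_3 = -2, x_4 = -2.

x_1 = 1, x_2 = -1/2, x_3 = -2, x_4 = -2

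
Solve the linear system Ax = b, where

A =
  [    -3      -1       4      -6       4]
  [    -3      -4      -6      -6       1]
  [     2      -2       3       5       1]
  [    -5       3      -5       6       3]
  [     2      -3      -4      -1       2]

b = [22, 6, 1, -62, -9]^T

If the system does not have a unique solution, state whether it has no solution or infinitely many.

x_1 = 0, x_2 = -4, x_3 = 4, x_4 = -3, x_5 = -4

Row-reduce the augmented matrix:
R1 ← R1 / (-3).
R2 ← R2 + 3·R1.
R3 ← R3 − 2·R1.
R4 ← R4 + 5·R1.
R5 ← R5 − 2·R1.
R2 ← R2 / (-3).
R1 ← R1 − 1/3·R2.
R3 ← R3 + 8/3·R2.
R4 ← R4 − 14/3·R2.
R5 ← R5 + 11/3·R2.
R3 ← R3 / (131/9).
R1 ← R1 + 22/9·R3.
R2 ← R2 − 10/3·R3.
R4 ← R4 + 245/9·R3.
R5 ← R5 − 98/9·R3.
R4 ← R4 / (2341/131).
R1 ← R1 − 284/131·R4.
R2 ← R2 + 30/131·R4.
R3 ← R3 − 9/131·R4.
R5 ← R5 + 753/131·R4.
R5 ← R5 / (11061/2341).
R1 ← R1 + 2409/2341·R5.
R2 ← R2 + 949/2341·R5.
R3 ← R3 − 987/2341·R5.
R4 ← R4 − 460/2341·R5.
Reading off the reduced rows gives x_1 = 0, x_2 = -4, x_3 = 4, x_4 = -3, x_5 = -4.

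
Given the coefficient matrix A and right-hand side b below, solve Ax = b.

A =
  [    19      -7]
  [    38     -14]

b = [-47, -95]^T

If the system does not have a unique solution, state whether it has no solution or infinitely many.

no solution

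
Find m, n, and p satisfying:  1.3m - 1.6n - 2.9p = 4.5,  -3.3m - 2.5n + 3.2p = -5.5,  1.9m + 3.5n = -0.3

m = -2, n = 1, p = -3

Row-reduce the augmented matrix:
R1 ← R1 / (13/10).
R2 ← R2 + 33/10·R1.
R3 ← R3 − 19/10·R1.
R2 ← R2 / (-853/130).
R1 ← R1 + 16/13·R2.
R3 ← R3 − 759/130·R2.
R3 ← R3 / (2284/4265).
R1 ← R1 + 1237/853·R3.
R2 ← R2 − 541/853·R3.
Reading off the reduced rows gives m = -2, n = 1, p = -3.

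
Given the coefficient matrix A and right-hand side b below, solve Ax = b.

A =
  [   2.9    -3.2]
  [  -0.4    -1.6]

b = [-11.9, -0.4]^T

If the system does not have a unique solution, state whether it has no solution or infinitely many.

x_1 = -3, x_2 = 1

Row-reduce the augmented matrix:
R1 ← R1 / (29/10).
R2 ← R2 + 2/5·R1.
R2 ← R2 / (-296/145).
R1 ← R1 + 32/29·R2.
Reading off the reduced rows gives x_1 = -3, x_2 = 1.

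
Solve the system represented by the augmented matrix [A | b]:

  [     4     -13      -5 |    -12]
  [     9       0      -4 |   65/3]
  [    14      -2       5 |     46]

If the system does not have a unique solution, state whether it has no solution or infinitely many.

x_1 = 3, x_2 = 4/3, x_3 = 4/3

Row-reduce the augmented matrix:
R1 ← R1 / (4).
R2 ← R2 − 9·R1.
R3 ← R3 − 14·R1.
R2 ← R2 / (117/4).
R1 ← R1 + 13/4·R2.
R3 ← R3 − 87/2·R2.
R3 ← R3 / (457/39).
R1 ← R1 + 4/9·R3.
R2 ← R2 − 29/117·R3.
Reading off the reduced rows gives x_1 = 3, x_2 = 4/3, x_3 = 4/3.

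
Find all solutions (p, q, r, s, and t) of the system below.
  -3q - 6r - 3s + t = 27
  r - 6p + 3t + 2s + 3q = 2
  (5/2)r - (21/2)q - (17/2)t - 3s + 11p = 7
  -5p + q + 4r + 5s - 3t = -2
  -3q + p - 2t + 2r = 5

infinitely many solutions

Row-reduce:
Swap R1 and R2.
R1 ← R1 / (-6).
R3 ← R3 − 11·R1.
R4 ← R4 + 5·R1.
R5 ← R5 − 1·R1.
R2 ← R2 / (-3).
R1 ← R1 + 1/2·R2.
R3 ← R3 + 5·R2.
R4 ← R4 + 3/2·R2.
R5 ← R5 + 5/2·R2.
R3 ← R3 / (43/3).
R1 ← R1 − 5/6·R3.
R2 ← R2 − 2·R3.
R4 ← R4 − 37/6·R3.
R5 ← R5 − 43/6·R3.
R4 ← R4 / (103/43).
R1 ← R1 + 7/43·R4.
R2 ← R2 − 9/43·R4.
R3 ← R3 − 17/43·R4.
Rank is 4 with 5 unknowns, leaving t free.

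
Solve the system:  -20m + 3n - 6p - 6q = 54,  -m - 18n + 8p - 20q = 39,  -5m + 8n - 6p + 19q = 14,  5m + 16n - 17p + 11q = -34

m = -3, n = -4, p = -2, q = 1

Row-reduce the augmented matrix:
R1 ← R1 / (-20).
R2 ← R2 + 1·R1.
R3 ← R3 + 5·R1.
R4 ← R4 − 5·R1.
R2 ← R2 / (-363/20).
R1 ← R1 + 3/20·R2.
R3 ← R3 − 29/4·R2.
R4 ← R4 − 67/4·R2.
R3 ← R3 / (-430/363).
R1 ← R1 − 28/121·R3.
R2 ← R2 + 166/363·R3.
R4 ← R4 + 3935/363·R3.
R4 ← R4 / (-10687/86).
R1 ← R1 − 126/43·R4.
R2 ← R2 + 163/43·R4.
R3 ← R3 + 917/86·R4.
Reading off the reduced rows gives m = -3, n = -4, p = -2, q = 1.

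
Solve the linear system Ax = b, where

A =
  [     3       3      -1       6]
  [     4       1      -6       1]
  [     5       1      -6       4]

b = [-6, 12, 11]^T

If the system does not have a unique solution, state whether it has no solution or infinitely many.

infinitely many solutions

Row-reduce:
R1 ← R1 / (3).
R2 ← R2 − 4·R1.
R3 ← R3 − 5·R1.
R2 ← R2 / (-3).
R1 ← R1 − 1·R2.
R3 ← R3 + 4·R2.
R3 ← R3 / (17/9).
R1 ← R1 + 17/9·R3.
R2 ← R2 − 14/9·R3.
Rank is 3 with 4 unknowns, leaving x_4 free.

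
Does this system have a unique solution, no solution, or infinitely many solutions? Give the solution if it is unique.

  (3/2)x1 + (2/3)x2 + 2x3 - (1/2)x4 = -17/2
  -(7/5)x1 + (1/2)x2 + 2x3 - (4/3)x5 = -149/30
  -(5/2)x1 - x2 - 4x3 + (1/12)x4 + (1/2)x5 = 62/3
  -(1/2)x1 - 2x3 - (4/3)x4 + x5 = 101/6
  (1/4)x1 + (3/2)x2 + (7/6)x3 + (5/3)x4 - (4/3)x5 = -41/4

no solution

Row-reduce:
R1 ← R1 / (3/2).
R2 ← R2 + 7/5·R1.
R3 ← R3 + 5/2·R1.
R4 ← R4 + 1/2·R1.
R5 ← R5 − 1/4·R1.
R2 ← R2 / (101/90).
R1 ← R1 − 4/9·R2.
R3 ← R3 − 1/9·R2.
R4 ← R4 − 2/9·R2.
R5 ← R5 − 25/18·R2.
R3 ← R3 / (-106/101).
R1 ← R1 + 20/101·R3.
R2 ← R2 − 348/101·R3.
R4 ← R4 + 212/101·R3.
R5 ← R5 + 2395/606·R3.
Swap R4 and R5.
R4 ← R4 / (37991/7632).
R1 ← R1 + 5/318·R4.
R2 ← R2 + 289/106·R4.
R3 ← R3 − 853/1272·R4.
Row 5 reduces to 0 = 1, a contradiction. The system is inconsistent.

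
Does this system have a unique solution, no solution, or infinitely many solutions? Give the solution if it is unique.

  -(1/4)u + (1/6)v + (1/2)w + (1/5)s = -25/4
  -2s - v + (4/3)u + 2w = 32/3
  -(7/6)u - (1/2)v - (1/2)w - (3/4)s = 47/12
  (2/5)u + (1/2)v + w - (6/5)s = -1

u = 5, v = -6, w = -6, s = -5

Row-reduce the augmented matrix:
R1 ← R1 / (-1/4).
R2 ← R2 − 4/3·R1.
R3 ← R3 + 7/6·R1.
R4 ← R4 − 2/5·R1.
R2 ← R2 / (-1/9).
R1 ← R1 + 2/3·R2.
R3 ← R3 + 23/18·R2.
R4 ← R4 − 23/30·R2.
R3 ← R3 / (-113/2).
R1 ← R1 + 30·R3.
R2 ← R2 + 42·R3.
R4 ← R4 − 34·R3.
R4 ← R4 / (-5294/2825).
R1 ← R1 + 3/565·R4.
R2 ← R2 − 189/113·R4.
R3 ← R3 + 181/1130·R4.
Reading off the reduced rows gives u = 5, v = -6, w = -6, s = -5.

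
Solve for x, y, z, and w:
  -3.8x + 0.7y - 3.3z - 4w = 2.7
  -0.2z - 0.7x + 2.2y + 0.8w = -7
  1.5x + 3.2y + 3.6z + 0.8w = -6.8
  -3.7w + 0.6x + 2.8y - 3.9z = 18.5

x = 4, y = -1, z = -2, w = -3

Row-reduce the augmented matrix:
R1 ← R1 / (-19/5).
R2 ← R2 + 7/10·R1.
R3 ← R3 − 3/2·R1.
R4 ← R4 − 3/5·R1.
R2 ← R2 / (787/380).
R1 ← R1 + 7/38·R2.
R3 ← R3 − 1321/380·R2.
R4 ← R4 − 553/190·R2.
R3 ← R3 / (6346/3935).
R1 ← R1 − 712/787·R3.
R2 ← R2 − 155/787·R3.
R4 ← R4 + 7861/1574·R3.
R4 ← R4 / (-535993/31730).
R1 ← R1 − 9752/3173·R4.
R2 ← R2 − 3656/3173·R4.
R3 ← R3 + 6608/3173·R4.
Reading off the reduced rows gives x = 4, y = -1, z = -2, w = -3.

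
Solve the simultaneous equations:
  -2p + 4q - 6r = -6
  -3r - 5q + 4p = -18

infinitely many solutions

Row-reduce:
R1 ← R1 / (-2).
R2 ← R2 − 4·R1.
R2 ← R2 / (3).
R1 ← R1 + 2·R2.
Rank is 2 with 3 unknowns, leaving r free.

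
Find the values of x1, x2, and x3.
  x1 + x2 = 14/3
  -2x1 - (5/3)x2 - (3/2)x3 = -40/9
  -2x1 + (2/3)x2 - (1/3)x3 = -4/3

Row-reduce the augmented matrix:
R2 ← R2 + 2·R1.
R3 ← R3 + 2·R1.
R2 ← R2 / (1/3).
R1 ← R1 − 1·R2.
R3 ← R3 − 8/3·R2.
R3 ← R3 / (35/3).
R1 ← R1 − 9/2·R3.
R2 ← R2 + 9/2·R3.
Reading off the reduced rows gives x1 = 2, x2 = 8/3, x3 = -8/3.

x1 = 2, x2 = 8/3, x3 = -8/3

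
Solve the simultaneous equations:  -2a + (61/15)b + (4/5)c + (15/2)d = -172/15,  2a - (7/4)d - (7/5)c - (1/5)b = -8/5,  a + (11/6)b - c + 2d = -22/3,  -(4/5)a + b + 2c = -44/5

infinitely many solutions

Row-reduce:
R1 ← R1 / (-2).
R2 ← R2 − 2·R1.
R3 ← R3 − 1·R1.
R4 ← R4 + 4/5·R1.
R2 ← R2 / (58/15).
R1 ← R1 + 61/30·R2.
R3 ← R3 − 58/15·R2.
R4 ← R4 + 47/75·R2.
Swap R3 and R4.
R3 ← R3 / (459/290).
R1 ← R1 + 83/116·R3.
R2 ← R2 + 9/58·R3.
Rank is 3 with 4 unknowns, leaving d free.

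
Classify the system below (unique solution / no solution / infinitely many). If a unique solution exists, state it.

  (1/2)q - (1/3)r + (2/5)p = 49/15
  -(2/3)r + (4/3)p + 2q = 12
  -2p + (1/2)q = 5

p = -1, q = 6, r = -2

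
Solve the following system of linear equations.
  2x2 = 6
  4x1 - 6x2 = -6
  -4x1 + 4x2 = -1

Row-reduce:
Swap R1 and R2.
R1 ← R1 / (4).
R3 ← R3 + 4·R1.
R2 ← R2 / (2).
R1 ← R1 + 3/2·R2.
R3 ← R3 + 2·R2.
Row 3 reduces to 0 = -1, a contradiction. The system is inconsistent.

no solution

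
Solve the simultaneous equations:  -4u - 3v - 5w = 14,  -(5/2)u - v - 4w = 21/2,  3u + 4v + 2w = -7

infinitely many solutions

Row-reduce:
R1 ← R1 / (-4).
R2 ← R2 + 5/2·R1.
R3 ← R3 − 3·R1.
R2 ← R2 / (7/8).
R1 ← R1 − 3/4·R2.
R3 ← R3 − 7/4·R2.
Rank is 2 with 3 unknowns, leaving w free.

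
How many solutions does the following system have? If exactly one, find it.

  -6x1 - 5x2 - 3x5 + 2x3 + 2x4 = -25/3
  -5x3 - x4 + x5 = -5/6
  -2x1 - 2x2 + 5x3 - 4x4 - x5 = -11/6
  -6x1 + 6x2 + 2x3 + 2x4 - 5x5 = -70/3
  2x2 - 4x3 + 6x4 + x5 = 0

Row-reduce the augmented matrix:
R1 ← R1 / (-6).
R3 ← R3 + 2·R1.
R4 ← R4 + 6·R1.
Swap R2 and R3.
R2 ← R2 / (-1/3).
R1 ← R1 − 5/6·R2.
R4 ← R4 − 11·R2.
R5 ← R5 − 2·R2.
R3 ← R3 / (-5).
R1 ← R1 − 21/2·R3.
R2 ← R2 + 13·R3.
R4 ← R4 − 143·R3.
R5 ← R5 − 22·R3.
R4 ← R4 / (-913/5).
R1 ← R1 + 141/10·R4.
R2 ← R2 − 83/5·R4.
R3 ← R3 − 1/5·R4.
R5 ← R5 + 132/5·R4.
R5 ← R5 / (129/83).
R1 ← R1 − 997/1826·R5.
R2 ← R2 + 2/11·R5.
R3 ← R3 + 156/913·R5.
R4 ← R4 + 133/913·R5.
Reading off the reduced rows gives x1 = 3/2, x2 = -1, x3 = 1/2, x4 = 1/3, x5 = 2.

x1 = 3/2, x2 = -1, x3 = 1/2, x4 = 1/3, x5 = 2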